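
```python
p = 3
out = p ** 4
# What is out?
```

Trace:
`p = 3` → p = 3
`out = p ** 4` → out = 81
So out = 81

Answer: 81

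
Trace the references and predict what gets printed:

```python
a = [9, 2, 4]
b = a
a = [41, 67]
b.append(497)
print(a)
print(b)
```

Key concept: rebinding vs mutation: a is rebound to a new list, b still points at the original.
Step by step:
`a = [9, 2, 4]` → a = [9, 2, 4]
`b = a` → b = [9, 2, 4] (same object as a)
`a = [41, 67]` → a = [41, 67]
`b.append(497)` → b = [9, 2, 4, 497]
`print(a)` → prints [41, 67]
`print(b)` → prints [9, 2, 4, 497]

Answer:
[41, 67]
[9, 2, 4, 497]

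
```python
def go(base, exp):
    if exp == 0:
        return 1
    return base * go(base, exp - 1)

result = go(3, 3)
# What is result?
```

go(3, 3) = 3 * 3 * 3 = 27

Answer: 27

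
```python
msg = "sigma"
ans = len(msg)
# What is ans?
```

Trace:
`msg = "sigma"` → msg = 'sigma'
`ans = len(msg)` → ans = 5
So ans = 5

Answer: 5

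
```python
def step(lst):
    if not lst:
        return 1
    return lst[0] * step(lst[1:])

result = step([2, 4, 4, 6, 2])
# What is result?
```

Product over [2, 4, 4, 6, 2] = 2 * 4 * 4 * 6 * 2 = 384

Answer: 384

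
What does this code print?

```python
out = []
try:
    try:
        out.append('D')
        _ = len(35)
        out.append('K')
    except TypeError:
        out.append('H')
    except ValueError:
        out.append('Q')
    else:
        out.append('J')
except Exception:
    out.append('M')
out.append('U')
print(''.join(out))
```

Execution trace: 'D' (inner try body) → 'H' (inner except TypeError) → 'U' (after the try/except). Output: DHU

Answer: DHU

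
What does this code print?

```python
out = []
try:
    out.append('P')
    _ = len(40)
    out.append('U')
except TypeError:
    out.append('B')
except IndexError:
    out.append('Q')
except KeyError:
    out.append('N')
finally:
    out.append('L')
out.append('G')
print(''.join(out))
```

Execution trace: 'P' (try body) → 'B' (except TypeError) → 'L' (finally) → 'G' (after the try/except). Output: PBLG

Answer: PBLG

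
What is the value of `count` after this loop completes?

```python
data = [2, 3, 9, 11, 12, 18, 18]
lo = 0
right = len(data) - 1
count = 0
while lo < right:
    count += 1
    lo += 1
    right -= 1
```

Iterations until pointers meet (list length 7)
`count` takes the values: 0 → 1 → 2 → 3

Answer: 3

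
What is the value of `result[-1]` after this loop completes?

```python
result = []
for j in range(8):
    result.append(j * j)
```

Last element of squares 0 to 7
`result` takes the values: [] → [0] → [0, 1] → [0, 1, 4] → [0, 1, 4, 9] → [0, 1, 4, 9, 16] → [0, 1, 4, 9, 16, 25] → [0, 1, 4, 9, 16, 25, 36] → [0, 1, 4, 9, 16, 25, 36, 49]
So `result[-1]` = 49

Answer: 49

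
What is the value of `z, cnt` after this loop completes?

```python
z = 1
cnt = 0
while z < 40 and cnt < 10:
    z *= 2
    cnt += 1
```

Double until >= 40 or 10 iterations
`z, cnt` takes the values: (1, 0) → (2, 0) → (2, 1) → (4, 1) → (4, 2) → (8, 2) → (8, 3) → (16, 3) → (16, 4) → (32, 4) → (32, 5) → (64, 5) → (64, 6)

Answer: 64, 6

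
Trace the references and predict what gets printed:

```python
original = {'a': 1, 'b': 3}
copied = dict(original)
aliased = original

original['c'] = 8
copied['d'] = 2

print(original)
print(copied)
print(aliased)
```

Key concept: dict() creates copy, assignment creates alias.
Step by step:
`original = {'a': 1, 'b': 3}` → original = {'a': 1, 'b': 3}
`copied = dict(original)` → copied = {'a': 1, 'b': 3}
`aliased = original` → aliased = {'a': 1, 'b': 3} (same object as original)
`original['c'] = 8` → original = {'a': 1, 'b': 3, 'c': 8} (same object as aliased); aliased = {'a': 1, 'b': 3, 'c': 8} (same object as original)
`copied['d'] = 2` → copied = {'a': 1, 'b': 3, 'd': 2}
`print(original)` → prints {'a': 1, 'b': 3, 'c': 8}
`print(copied)` → prints {'a': 1, 'b': 3, 'd': 2}
`print(aliased)` → prints {'a': 1, 'b': 3, 'c': 8}

Answer:
{'a': 1, 'b': 3, 'c': 8}
{'a': 1, 'b': 3, 'd': 2}
{'a': 1, 'b': 3, 'c': 8}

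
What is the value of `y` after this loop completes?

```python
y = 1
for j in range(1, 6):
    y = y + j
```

Start at 1, add 1 through 5
`y` takes the values: 1 → 2 → 4 → 7 → 11 → 16

Answer: 16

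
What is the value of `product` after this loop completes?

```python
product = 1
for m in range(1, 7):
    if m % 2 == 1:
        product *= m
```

Product of odd numbers 1 to 6
`product` takes the values: 1 → 3 → 15

Answer: 15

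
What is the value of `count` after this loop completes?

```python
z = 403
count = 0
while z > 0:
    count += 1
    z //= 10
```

Count digits by repeated division by 10
`count` takes the values: 0 → 1 → 2 → 3

Answer: 3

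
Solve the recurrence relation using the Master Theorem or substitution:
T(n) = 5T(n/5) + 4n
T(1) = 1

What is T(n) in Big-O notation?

By Master Theorem: a=5, b=5, f(n)=4n. Since log_5(5) = 1 and f(n) = Θ(n^1), Case 2 applies. T(n) = O(n log n).

Answer: O(n log n)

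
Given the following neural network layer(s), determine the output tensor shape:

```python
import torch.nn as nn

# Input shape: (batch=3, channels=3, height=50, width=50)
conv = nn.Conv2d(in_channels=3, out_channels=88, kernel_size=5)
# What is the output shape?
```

Input: (3, 3, 50, 50) -> Output: (3, 88, 46, 46)

Answer: (3, 88, 46, 46)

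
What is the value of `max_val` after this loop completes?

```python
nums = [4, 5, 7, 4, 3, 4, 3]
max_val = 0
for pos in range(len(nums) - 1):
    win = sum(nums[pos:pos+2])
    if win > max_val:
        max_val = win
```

Max sum of 2-element window in [4, 5, 7, 4, 3, 4, 3]
`max_val` takes the values: 0 → 9 → 12

Answer: 12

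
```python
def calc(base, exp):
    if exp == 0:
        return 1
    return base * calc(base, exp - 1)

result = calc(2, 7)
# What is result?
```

calc(2, 7) = 2 * 2 * 2 * 2 * 2 * 2 * 2 = 128

Answer: 128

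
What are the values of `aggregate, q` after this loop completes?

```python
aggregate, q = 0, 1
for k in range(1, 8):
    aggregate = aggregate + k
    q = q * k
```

Sum and factorial of 1 to 7
`aggregate, q` takes the values: (0, 1) → (1, 1) → (3, 1) → (3, 2) → (6, 2) → (6, 6) → (10, 6) → (10, 24) → (15, 24) → (15, 120) → (21, 120) → (21, 720) → (28, 720) → (28, 5040)

Answer: 28, 5040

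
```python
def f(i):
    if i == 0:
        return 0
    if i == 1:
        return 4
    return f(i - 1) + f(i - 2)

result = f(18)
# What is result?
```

Build up from base cases: f(0)=0, f(1)=4, f(2)=4, f(3)=8, f(4)=12, f(5)=20, f(6)=32, ..., f(18)=10336

Answer: 10336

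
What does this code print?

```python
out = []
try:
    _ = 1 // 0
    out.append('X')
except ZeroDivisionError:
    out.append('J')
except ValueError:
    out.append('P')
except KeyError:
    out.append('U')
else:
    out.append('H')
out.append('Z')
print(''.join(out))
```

Execution trace: 'J' (except ZeroDivisionError) → 'Z' (after the try/except). Output: JZ

Answer: JZ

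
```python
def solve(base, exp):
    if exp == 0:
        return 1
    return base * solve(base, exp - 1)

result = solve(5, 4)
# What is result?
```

solve(5, 4) = 5 * 5 * 5 * 5 = 625

Answer: 625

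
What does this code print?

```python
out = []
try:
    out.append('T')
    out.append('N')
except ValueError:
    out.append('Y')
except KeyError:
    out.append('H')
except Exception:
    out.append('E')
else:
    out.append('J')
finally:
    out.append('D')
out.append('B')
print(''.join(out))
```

Execution trace: 'T' (try body) → 'N' (try body, no exception) → 'J' (else) → 'D' (finally) → 'B' (after the try/except). Output: TNJDB

Answer: TNJDB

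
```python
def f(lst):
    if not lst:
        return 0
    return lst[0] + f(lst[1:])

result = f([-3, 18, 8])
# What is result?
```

(-3) + 18 + 8 + 0 = 23

Answer: 23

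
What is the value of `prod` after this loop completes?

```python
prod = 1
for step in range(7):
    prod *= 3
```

3^7 = 2187
`prod` takes the values: 1 → 3 → 9 → 27 → 81 → 243 → 729 → 2187

Answer: 2187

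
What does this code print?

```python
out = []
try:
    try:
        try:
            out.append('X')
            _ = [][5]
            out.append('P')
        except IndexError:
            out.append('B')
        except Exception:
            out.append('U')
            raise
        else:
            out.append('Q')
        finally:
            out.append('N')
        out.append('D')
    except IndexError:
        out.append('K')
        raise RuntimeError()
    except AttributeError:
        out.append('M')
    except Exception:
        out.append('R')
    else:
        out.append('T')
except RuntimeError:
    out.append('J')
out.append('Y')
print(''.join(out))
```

Execution trace: 'X' (inner try body) → 'B' (inner except IndexError) → 'N' (inner finally) → 'D' (try body, no exception) → 'T' (else) → 'Y' (after the try/except). Output: XBNDTY

Answer: XBNDTY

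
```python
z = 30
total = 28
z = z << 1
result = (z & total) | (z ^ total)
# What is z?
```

Trace:
`z = 30` → z = 30
`total = 28` → total = 28
`z = z << 1` → z = 60
`result = (z & total) | (z ^ total)` → result = 60
So z = 60

Answer: 60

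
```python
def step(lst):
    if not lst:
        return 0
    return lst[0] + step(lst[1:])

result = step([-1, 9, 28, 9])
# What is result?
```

(-1) + 9 + 28 + 9 + 0 = 45

Answer: 45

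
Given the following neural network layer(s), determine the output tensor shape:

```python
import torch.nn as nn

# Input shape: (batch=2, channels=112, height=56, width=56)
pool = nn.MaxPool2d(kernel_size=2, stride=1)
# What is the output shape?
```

Input: (2, 112, 56, 56) -> Output: (2, 112, 55, 55)

Answer: (2, 112, 55, 55)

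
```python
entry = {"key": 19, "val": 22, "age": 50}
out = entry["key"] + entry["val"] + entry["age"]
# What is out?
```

Trace:
`entry = {"key": 19, "val": 22, "age": 50}` → entry = {'key': 19, 'val': 22, 'age': 50}
`out = entry["key"] + entry["val"] + entry["age"]` → out = 91
So out = 91

Answer: 91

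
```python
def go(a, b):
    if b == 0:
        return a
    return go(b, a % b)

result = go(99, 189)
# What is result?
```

go(99, 189) -> go(189, 99) -> go(99, 90) -> go(90, 9) -> go(9, 0) -> 9

Answer: 9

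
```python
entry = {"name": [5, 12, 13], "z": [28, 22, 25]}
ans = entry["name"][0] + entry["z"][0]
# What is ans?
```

Trace:
`entry = {"name": [5, 12, 13], "z": [28, 22, 25]}` → entry = {'name': [5, 12, 13], 'z': [28, 22, 25]}
`ans = entry["name"][0] + entry["z"][0]` → ans = 33
So ans = 33

Answer: 33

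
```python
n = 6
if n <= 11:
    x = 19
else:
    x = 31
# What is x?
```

Trace:
`n = 6` → n = 6
`if n <= 11: ...` → n <= 11 is True → x = 19
So x = 19

Answer: 19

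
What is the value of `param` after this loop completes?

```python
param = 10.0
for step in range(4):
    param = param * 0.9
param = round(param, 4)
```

Exponential decay: 10.0 * 0.9^4
`param` takes the values: 10.0 → 9.0 → 8.1 → 7.29 → 6.561

Answer: 6.561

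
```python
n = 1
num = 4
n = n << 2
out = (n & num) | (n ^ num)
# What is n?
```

Trace:
`n = 1` → n = 1
`num = 4` → num = 4
`n = n << 2` → n = 4
`out = (n & num) | (n ^ num)` → out = 4
So n = 4

Answer: 4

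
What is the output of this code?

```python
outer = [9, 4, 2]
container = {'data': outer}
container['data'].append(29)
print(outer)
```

Key concept: dict holds reference to list.
Step by step:
`outer = [9, 4, 2]` → outer = [9, 4, 2]
`container = {'data': outer}` → container = {'data': [9, 4, 2]}
`container['data'].append(29)` → outer = [9, 4, 2, 29]; container = {'data': [9, 4, 2, 29]}
`print(outer)` → prints [9, 4, 2, 29]

Answer: [9, 4, 2, 29]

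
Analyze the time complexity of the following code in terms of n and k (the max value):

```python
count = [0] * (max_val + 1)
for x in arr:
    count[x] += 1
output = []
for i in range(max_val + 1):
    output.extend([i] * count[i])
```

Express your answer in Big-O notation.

This is Counting sort (k = max value). Time complexity: O(n + k).

Answer: O(n + k)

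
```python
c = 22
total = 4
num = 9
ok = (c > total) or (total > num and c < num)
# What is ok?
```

Trace:
`c = 22` → c = 22
`total = 4` → total = 4
`num = 9` → num = 9
`ok = (c > total) or (total > num and c < num)` → ok = True
So ok = True

Answer: True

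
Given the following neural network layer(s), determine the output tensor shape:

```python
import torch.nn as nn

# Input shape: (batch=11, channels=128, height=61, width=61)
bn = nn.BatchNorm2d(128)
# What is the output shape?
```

Input: (11, 128, 61, 61) -> Output: (11, 128, 61, 61)

Answer: (11, 128, 61, 61)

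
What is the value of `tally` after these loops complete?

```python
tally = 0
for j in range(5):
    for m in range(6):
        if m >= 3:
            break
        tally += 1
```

Inner breaks at 3, outer runs 5 times
`tally` takes the values: 0 → 1 → 2 → 3 → 4 → 5 → 6 → 7 → 8 → 9 → 10 → 11 → 12 → 13 → 14 → 15

Answer: 15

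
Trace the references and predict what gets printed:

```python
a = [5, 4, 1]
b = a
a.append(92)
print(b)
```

Key concept: basic list aliasing.
Step by step:
`a = [5, 4, 1]` → a = [5, 4, 1]
`b = a` → b = [5, 4, 1] (same object as a)
`a.append(92)` → a = [5, 4, 1, 92] (same object as b); b = [5, 4, 1, 92] (same object as a)
`print(b)` → prints [5, 4, 1, 92]

Answer: [5, 4, 1, 92]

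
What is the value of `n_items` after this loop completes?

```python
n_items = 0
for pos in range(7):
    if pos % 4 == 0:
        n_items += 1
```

Count numbers divisible by 4 in range(7)
`n_items` takes the values: 0 → 1 → 2

Answer: 2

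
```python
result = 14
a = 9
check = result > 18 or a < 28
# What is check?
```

Trace:
`result = 14` → result = 14
`a = 9` → a = 9
`check = result > 18 or a < 28` → check = True
So check = True

Answer: True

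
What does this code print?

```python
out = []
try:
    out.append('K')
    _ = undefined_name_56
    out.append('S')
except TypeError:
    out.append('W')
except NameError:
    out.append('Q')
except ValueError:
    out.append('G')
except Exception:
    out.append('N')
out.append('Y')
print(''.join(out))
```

Execution trace: 'K' (try body) → 'Q' (except NameError) → 'Y' (after the try/except). Output: KQY

Answer: KQY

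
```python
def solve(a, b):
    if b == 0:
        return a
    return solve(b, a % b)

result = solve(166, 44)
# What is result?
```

solve(166, 44) -> solve(44, 34) -> solve(34, 10) -> solve(10, 4) -> solve(4, 2) -> solve(2, 0) -> 2

Answer: 2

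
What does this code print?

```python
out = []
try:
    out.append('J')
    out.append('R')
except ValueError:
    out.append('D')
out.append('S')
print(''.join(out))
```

Execution trace: 'J' (try body) → 'R' (try body, no exception) → 'S' (after the try/except). Output: JRS

Answer: JRS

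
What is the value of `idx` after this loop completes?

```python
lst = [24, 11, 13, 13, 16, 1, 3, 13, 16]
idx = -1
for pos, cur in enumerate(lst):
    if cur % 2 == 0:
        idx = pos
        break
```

First even number index in [24, 11, 13, 13, 16, 1, 3, 13, 16]
`idx` takes the values: -1 → 0

Answer: 0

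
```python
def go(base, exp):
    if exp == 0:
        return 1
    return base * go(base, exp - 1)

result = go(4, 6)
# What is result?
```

go(4, 6) = 4 * 4 * 4 * 4 * 4 * 4 = 4096

Answer: 4096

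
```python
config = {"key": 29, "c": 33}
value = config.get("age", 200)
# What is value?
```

Trace:
`config = {"key": 29, "c": 33}` → config = {'key': 29, 'c': 33}
`value = config.get("age", 200)` → value = 200
So value = 200

Answer: 200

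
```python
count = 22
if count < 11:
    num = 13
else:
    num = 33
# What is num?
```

Trace:
`count = 22` → count = 22
`if count < 11: ...` → count < 11 is False, take else branch → num = 33
So num = 33

Answer: 33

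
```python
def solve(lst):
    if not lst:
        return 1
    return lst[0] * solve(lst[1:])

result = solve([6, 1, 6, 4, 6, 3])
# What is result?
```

Product over [6, 1, 6, 4, 6, 3] = 6 * 1 * 6 * 4 * 6 * 3 = 2592

Answer: 2592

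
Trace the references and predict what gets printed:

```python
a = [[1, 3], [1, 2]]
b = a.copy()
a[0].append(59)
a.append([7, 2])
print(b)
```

Key concept: shallow copy with nested lists.
Step by step:
`a = [[1, 3], [1, 2]]` → a = [[1, 3], [1, 2]]
`b = a.copy()` → b = [[1, 3], [1, 2]]
`a[0].append(59)` → a = [[1, 3, 59], [1, 2]]; b = [[1, 3, 59], [1, 2]]
`a.append([7, 2])` → a = [[1, 3, 59], [1, 2], [7, 2]]
`print(b)` → prints [[1, 3, 59], [1, 2]]

Answer: [[1, 3, 59], [1, 2]]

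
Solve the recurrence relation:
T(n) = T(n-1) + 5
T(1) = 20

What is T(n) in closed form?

Unrolling: T(n) = T(1) + 5·(n-1) = 20 + 5(n-1) = 5n + 15.

Answer: T(n) = 5n + 15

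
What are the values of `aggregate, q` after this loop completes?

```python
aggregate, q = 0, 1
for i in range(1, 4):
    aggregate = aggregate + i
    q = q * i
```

Sum and factorial of 1 to 3
`aggregate, q` takes the values: (0, 1) → (1, 1) → (3, 1) → (3, 2) → (6, 2) → (6, 6)

Answer: 6, 6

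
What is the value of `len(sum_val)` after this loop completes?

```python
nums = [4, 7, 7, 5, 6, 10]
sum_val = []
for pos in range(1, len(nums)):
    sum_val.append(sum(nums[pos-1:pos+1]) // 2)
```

Number of 2-element averages
`sum_val` takes the values: [] → [5] → [5, 7] → [5, 7, 6] → [5, 7, 6, 5] → [5, 7, 6, 5, 8]
So `len(sum_val)` = 5

Answer: 5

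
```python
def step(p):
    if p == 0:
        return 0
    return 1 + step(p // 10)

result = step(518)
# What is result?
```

Count of digits of 518: 3

Answer: 3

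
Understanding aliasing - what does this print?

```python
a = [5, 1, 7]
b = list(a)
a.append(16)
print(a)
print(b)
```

Key concept: list() constructor creates copy.
Step by step:
`a = [5, 1, 7]` → a = [5, 1, 7]
`b = list(a)` → b = [5, 1, 7]
`a.append(16)` → a = [5, 1, 7, 16]
`print(a)` → prints [5, 1, 7, 16]
`print(b)` → prints [5, 1, 7]

Answer:
[5, 1, 7, 16]
[5, 1, 7]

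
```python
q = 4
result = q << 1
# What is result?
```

Trace:
`q = 4` → q = 4
`result = q << 1` → result = 8
So result = 8

Answer: 8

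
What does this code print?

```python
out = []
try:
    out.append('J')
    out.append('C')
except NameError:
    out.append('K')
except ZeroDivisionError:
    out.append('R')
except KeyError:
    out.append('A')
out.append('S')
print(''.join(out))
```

Execution trace: 'J' (try body) → 'C' (try body, no exception) → 'S' (after the try/except). Output: JCS

Answer: JCS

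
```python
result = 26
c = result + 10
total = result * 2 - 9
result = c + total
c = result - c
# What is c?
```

Trace:
`result = 26` → result = 26
`c = result + 10` → c = 36
`total = result * 2 - 9` → total = 43
`result = c + total` → result = 79
`c = result - c` → c = 43
So c = 43

Answer: 43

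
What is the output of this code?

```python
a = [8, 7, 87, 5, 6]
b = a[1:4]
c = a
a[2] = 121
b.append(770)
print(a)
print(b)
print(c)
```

Key concept: slice vs alias.
Step by step:
`a = [8, 7, 87, 5, 6]` → a = [8, 7, 87, 5, 6]
`b = a[1:4]` → b = [7, 87, 5]
`c = a` → c = [8, 7, 87, 5, 6] (same object as a)
`a[2] = 121` → a = [8, 7, 121, 5, 6] (same object as c); c = [8, 7, 121, 5, 6] (same object as a)
`b.append(770)` → b = [7, 87, 5, 770]
`print(a)` → prints [8, 7, 121, 5, 6]
`print(b)` → prints [7, 87, 5, 770]
`print(c)` → prints [8, 7, 121, 5, 6]

Answer:
[8, 7, 121, 5, 6]
[7, 87, 5, 770]
[8, 7, 121, 5, 6]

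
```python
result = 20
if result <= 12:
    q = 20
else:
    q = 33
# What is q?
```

Trace:
`result = 20` → result = 20
`if result <= 12: ...` → result <= 12 is False, take else branch → q = 33
So q = 33

Answer: 33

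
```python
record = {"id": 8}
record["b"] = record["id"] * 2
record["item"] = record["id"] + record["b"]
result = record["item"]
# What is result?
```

Trace:
`record = {"id": 8}` → record = {'id': 8}
`record["b"] = record["id"] * 2` → record = {'id': 8, 'b': 16}
`record["item"] = record["id"] + record["b"]` → record = {'id': 8, 'b': 16, 'item': 24}
`result = record["item"]` → result = 24
So result = 24

Answer: 24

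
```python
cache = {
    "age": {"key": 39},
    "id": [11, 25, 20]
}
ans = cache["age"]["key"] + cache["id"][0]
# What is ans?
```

Trace:
`cache = { ...` → cache = {'age': {'key': 39}, 'id': [11, 25, 20]}
`ans = cache["age"]["key"] + cache["id"][0]` → ans = 50
So ans = 50

Answer: 50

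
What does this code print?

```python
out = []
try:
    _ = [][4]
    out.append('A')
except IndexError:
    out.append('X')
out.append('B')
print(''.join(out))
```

Execution trace: 'X' (except IndexError) → 'B' (after the try/except). Output: XB

Answer: XB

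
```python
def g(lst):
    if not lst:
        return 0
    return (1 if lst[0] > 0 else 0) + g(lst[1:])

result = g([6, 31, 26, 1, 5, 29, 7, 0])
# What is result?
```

Count of positive elements in [6, 31, 26, 1, 5, 29, 7, 0] = 7

Answer: 7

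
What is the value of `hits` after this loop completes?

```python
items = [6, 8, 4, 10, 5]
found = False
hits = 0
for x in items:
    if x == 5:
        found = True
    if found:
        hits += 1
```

Count elements after first 5 in [6, 8, 4, 10, 5]
`hits` takes the values: 0 → 1

Answer: 1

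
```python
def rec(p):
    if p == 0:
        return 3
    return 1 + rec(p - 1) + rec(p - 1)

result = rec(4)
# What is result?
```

rec(p) = 1 + 2·rec(p-1), rec(0)=3. Closed form: (3+1)·2^4 - 1 = 63.

Answer: 63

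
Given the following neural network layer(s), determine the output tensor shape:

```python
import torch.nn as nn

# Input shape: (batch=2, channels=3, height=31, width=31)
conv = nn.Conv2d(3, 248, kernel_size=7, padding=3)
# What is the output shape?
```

Input: (2, 3, 31, 31) -> Output: (2, 248, 31, 31)

Answer: (2, 248, 31, 31)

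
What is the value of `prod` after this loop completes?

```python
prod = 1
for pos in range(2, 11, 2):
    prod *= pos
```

Product of even numbers 2 to 10
`prod` takes the values: 1 → 2 → 8 → 48 → 384 → 3840

Answer: 3840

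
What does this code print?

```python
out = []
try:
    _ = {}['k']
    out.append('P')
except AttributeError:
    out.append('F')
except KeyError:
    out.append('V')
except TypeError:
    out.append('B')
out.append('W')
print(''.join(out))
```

Execution trace: 'V' (except KeyError) → 'W' (after the try/except). Output: VW

Answer: VW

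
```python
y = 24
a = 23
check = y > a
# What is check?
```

Trace:
`y = 24` → y = 24
`a = 23` → a = 23
`check = y > a` → check = True
So check = True

Answer: True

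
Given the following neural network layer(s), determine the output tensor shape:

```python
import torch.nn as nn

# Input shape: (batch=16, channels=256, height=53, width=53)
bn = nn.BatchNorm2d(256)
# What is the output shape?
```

Input: (16, 256, 53, 53) -> Output: (16, 256, 53, 53)

Answer: (16, 256, 53, 53)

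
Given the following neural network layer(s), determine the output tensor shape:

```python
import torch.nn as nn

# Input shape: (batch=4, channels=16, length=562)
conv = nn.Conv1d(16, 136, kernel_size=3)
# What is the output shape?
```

Input: (4, 16, 562) -> Output: (4, 136, 560)

Answer: (4, 136, 560)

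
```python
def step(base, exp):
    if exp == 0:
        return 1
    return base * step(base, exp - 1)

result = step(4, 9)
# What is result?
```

step(4, 9) = 4 * 4 * 4 * 4 * 4 * 4 * 4 * 4 * 4 = 262144

Answer: 262144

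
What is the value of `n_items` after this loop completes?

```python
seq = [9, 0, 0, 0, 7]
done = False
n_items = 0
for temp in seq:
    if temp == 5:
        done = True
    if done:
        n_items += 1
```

Count elements after first 5 in [9, 0, 0, 0, 7]
`n_items` takes the values: 0

Answer: 0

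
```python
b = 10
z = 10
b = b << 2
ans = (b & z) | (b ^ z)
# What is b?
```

Trace:
`b = 10` → b = 10
`z = 10` → z = 10
`b = b << 2` → b = 40
`ans = (b & z) | (b ^ z)` → ans = 42
So b = 40

Answer: 40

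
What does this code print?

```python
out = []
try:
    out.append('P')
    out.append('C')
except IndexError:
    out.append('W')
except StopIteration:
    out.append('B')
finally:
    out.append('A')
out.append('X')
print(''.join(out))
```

Execution trace: 'P' (try body) → 'C' (try body, no exception) → 'A' (finally) → 'X' (after the try/except). Output: PCAX

Answer: PCAX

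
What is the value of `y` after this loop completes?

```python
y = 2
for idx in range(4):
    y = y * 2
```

Multiply by 2, 4 times: 2 * 2^4 = 32
`y` takes the values: 2 → 4 → 8 → 16 → 32

Answer: 32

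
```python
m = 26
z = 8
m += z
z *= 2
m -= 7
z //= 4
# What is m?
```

Trace:
`m = 26` → m = 26
`z = 8` → z = 8
`m += z` → m = 34
`z *= 2` → z = 16
`m -= 7` → m = 27
`z //= 4` → z = 4
So m = 27

Answer: 27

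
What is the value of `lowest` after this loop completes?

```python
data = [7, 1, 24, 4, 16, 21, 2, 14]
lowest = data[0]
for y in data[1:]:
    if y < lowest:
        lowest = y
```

Minimum of [7, 1, 24, 4, 16, 21, 2, 14]
`lowest` takes the values: 7 → 1

Answer: 1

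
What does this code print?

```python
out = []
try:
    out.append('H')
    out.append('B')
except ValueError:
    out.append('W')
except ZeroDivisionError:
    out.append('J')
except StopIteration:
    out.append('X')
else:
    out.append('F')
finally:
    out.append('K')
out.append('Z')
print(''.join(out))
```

Execution trace: 'H' (try body) → 'B' (try body, no exception) → 'F' (else) → 'K' (finally) → 'Z' (after the try/except). Output: HBFKZ

Answer: HBFKZ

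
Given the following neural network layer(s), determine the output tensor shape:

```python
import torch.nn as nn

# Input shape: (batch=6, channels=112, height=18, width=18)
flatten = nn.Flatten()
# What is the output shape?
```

Input: (6, 112, 18, 18) -> Output: (6, 36288)

Answer: (6, 36288)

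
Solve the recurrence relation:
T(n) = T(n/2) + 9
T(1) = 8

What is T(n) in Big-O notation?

Each step divides n by 2 and adds 9. After log_2(n) steps we reach T(1)=8. So T(n) = 9·log_2(n) + 8 = O(log n).

Answer: O(log n)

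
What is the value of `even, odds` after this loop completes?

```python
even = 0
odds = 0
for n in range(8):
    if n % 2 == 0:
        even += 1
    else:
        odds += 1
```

Count evens and odds in range(8)
`even, odds` takes the values: (0, 0) → (1, 0) → (1, 1) → (2, 1) → (2, 2) → (3, 2) → (3, 3) → (4, 3) → (4, 4)

Answer: 4, 4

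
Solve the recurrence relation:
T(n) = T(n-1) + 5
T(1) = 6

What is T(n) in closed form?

Unrolling: T(n) = T(1) + 5·(n-1) = 6 + 5(n-1) = 5n + 1.

Answer: T(n) = 5n + 1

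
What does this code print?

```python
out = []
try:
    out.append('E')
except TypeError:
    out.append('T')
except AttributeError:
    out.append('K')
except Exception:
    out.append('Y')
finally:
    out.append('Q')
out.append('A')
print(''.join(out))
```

Execution trace: 'E' (try body, no exception) → 'Q' (finally) → 'A' (after the try/except). Output: EQA

Answer: EQA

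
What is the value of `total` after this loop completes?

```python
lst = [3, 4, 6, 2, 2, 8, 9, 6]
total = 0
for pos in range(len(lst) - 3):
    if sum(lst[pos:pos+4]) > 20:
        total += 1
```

Count windows with sum > 20
`total` takes the values: 0 → 1 → 2

Answer: 2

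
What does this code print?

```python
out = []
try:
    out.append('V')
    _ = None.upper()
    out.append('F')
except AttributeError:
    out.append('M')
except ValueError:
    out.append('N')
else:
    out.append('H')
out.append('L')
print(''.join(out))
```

Execution trace: 'V' (try body) → 'M' (except AttributeError) → 'L' (after the try/except). Output: VML

Answer: VML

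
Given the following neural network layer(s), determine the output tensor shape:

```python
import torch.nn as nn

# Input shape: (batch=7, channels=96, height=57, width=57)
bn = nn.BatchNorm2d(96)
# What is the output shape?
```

Input: (7, 96, 57, 57) -> Output: (7, 96, 57, 57)

Answer: (7, 96, 57, 57)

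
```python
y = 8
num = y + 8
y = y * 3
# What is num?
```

Trace:
`y = 8` → y = 8
`num = y + 8` → num = 16
`y = y * 3` → y = 24
So num = 16

Answer: 16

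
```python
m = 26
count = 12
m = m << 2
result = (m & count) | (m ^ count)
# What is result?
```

Trace:
`m = 26` → m = 26
`count = 12` → count = 12
`m = m << 2` → m = 104
`result = (m & count) | (m ^ count)` → result = 108
So result = 108

Answer: 108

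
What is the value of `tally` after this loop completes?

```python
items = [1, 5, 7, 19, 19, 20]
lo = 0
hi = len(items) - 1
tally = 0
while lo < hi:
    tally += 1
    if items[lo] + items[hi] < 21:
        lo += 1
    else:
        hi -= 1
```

Steps to find pair summing to 21
`tally` takes the values: 0 → 1 → 2 → 3 → 4 → 5

Answer: 5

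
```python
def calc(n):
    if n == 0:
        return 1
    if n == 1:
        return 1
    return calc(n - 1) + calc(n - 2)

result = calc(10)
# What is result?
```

Build up from base cases: calc(0)=1, calc(1)=1, calc(2)=2, calc(3)=3, calc(4)=5, calc(5)=8, calc(6)=13, ..., calc(10)=89

Answer: 89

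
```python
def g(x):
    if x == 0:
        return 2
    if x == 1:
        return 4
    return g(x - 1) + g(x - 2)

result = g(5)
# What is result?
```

Build up from base cases: g(0)=2, g(1)=4, g(2)=6, g(3)=10, g(4)=16, g(5)=26

Answer: 26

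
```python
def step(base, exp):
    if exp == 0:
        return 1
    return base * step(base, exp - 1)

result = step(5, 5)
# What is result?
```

step(5, 5) = 5 * 5 * 5 * 5 * 5 = 3125

Answer: 3125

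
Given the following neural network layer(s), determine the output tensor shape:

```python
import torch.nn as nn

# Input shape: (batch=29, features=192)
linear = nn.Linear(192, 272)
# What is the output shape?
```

Input: (29, 192) -> Output: (29, 272)

Answer: (29, 272)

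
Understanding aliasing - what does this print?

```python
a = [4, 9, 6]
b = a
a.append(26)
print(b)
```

Key concept: basic list aliasing.
Step by step:
`a = [4, 9, 6]` → a = [4, 9, 6]
`b = a` → b = [4, 9, 6] (same object as a)
`a.append(26)` → a = [4, 9, 6, 26] (same object as b); b = [4, 9, 6, 26] (same object as a)
`print(b)` → prints [4, 9, 6, 26]

Answer: [4, 9, 6, 26]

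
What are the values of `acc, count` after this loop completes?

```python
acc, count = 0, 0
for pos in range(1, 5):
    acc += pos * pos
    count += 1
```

Sum of squares and count
`acc, count` takes the values: (0, 0) → (1, 0) → (1, 1) → (5, 1) → (5, 2) → (14, 2) → (14, 3) → (30, 3) → (30, 4)

Answer: 30, 4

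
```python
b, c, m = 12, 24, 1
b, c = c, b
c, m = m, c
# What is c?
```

Trace:
`b, c, m = 12, 24, 1` → b = 12; c = 24; m = 1
`b, c = c, b` → b = 24; c = 12
`c, m = m, c` → c = 1; m = 12
So c = 1

Answer: 1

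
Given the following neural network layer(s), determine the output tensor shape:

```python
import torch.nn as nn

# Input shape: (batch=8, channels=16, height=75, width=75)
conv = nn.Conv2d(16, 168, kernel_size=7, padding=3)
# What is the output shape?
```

Input: (8, 16, 75, 75) -> Output: (8, 168, 75, 75)

Answer: (8, 168, 75, 75)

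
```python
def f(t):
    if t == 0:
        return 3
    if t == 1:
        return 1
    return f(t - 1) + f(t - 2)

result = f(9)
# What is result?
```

Build up from base cases: f(0)=3, f(1)=1, f(2)=4, f(3)=5, f(4)=9, f(5)=14, f(6)=23, ..., f(9)=97

Answer: 97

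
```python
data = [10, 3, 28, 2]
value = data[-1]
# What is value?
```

Trace:
`data = [10, 3, 28, 2]` → data = [10, 3, 28, 2]
`value = data[-1]` → value = 2
So value = 2

Answer: 2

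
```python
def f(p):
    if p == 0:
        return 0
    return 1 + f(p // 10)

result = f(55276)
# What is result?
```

Count of digits of 55276: 5

Answer: 5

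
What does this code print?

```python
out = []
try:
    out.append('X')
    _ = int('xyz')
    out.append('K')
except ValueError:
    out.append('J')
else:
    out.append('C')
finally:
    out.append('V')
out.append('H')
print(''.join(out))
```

Execution trace: 'X' (try body) → 'J' (except ValueError) → 'V' (finally) → 'H' (after the try/except). Output: XJVH

Answer: XJVH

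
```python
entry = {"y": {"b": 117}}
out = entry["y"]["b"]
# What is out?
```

Trace:
`entry = {"y": {"b": 117}}` → entry = {'y': {'b': 117}}
`out = entry["y"]["b"]` → out = 117
So out = 117

Answer: 117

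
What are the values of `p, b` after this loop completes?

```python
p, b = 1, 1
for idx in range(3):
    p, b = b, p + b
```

Fibonacci: after 3 iterations
`p, b` takes the values: (1, 1) → (1, 2) → (2, 3) → (3, 5)

Answer: 3, 5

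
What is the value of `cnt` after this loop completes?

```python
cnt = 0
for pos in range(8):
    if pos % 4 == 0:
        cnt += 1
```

Count numbers divisible by 4 in range(8)
`cnt` takes the values: 0 → 1 → 2

Answer: 2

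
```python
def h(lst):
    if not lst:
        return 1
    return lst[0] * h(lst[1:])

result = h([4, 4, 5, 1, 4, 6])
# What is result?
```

Product over [4, 4, 5, 1, 4, 6] = 4 * 4 * 5 * 1 * 4 * 6 = 1920

Answer: 1920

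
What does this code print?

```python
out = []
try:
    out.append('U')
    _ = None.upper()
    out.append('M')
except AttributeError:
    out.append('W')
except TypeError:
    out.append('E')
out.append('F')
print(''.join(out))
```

Execution trace: 'U' (try body) → 'W' (except AttributeError) → 'F' (after the try/except). Output: UWF

Answer: UWF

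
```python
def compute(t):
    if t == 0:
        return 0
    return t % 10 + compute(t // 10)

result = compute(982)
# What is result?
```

Sum of digits of 982: 2 + 8 + 9 = 19

Answer: 19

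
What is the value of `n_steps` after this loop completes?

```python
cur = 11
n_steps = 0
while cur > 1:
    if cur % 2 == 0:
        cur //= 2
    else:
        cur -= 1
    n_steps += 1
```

Steps to reduce 11 to 1
`n_steps` takes the values: 0 → 1 → 2 → 3 → 4 → 5

Answer: 5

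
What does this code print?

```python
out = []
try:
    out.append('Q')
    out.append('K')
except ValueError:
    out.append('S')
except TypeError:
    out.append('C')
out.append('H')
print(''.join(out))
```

Execution trace: 'Q' (try body) → 'K' (try body, no exception) → 'H' (after the try/except). Output: QKH

Answer: QKH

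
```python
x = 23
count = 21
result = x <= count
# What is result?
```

Trace:
`x = 23` → x = 23
`count = 21` → count = 21
`result = x <= count` → result = False
So result = False

Answer: False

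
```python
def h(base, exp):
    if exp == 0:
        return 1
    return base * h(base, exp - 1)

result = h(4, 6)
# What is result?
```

h(4, 6) = 4 * 4 * 4 * 4 * 4 * 4 = 4096

Answer: 4096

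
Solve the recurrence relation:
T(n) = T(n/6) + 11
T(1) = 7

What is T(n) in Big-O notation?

Each step divides n by 6 and adds 11. After log_6(n) steps we reach T(1)=7. So T(n) = 11·log_6(n) + 7 = O(log n).

Answer: O(log n)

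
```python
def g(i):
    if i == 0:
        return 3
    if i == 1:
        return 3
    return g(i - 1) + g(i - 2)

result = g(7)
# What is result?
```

Build up from base cases: g(0)=3, g(1)=3, g(2)=6, g(3)=9, g(4)=15, g(5)=24, g(6)=39, ..., g(7)=63

Answer: 63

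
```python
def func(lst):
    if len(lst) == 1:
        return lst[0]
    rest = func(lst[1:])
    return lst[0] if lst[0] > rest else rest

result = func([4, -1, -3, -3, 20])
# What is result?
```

Recursive max over [4, -1, -3, -3, 20] = 20

Answer: 20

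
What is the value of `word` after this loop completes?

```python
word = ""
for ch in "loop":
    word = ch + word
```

Reverse 'loop'
`word` takes the values: "" → "l" → "ol" → "ool" → "pool"

Answer: "pool"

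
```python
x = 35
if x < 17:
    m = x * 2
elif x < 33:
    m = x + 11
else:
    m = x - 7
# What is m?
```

Trace:
`x = 35` → x = 35
`if x < 17: ...` → x < 17 is False, x < 33 is False, take else branch → m = 28
So m = 28

Answer: 28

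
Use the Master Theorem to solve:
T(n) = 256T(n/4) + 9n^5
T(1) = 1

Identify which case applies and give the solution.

a=256, b=4, f(n)=9n^5. log_4(256) = 4. Since c=5 > 4 and the regularity condition holds (256(n/4)^5 = (256/4^5)n^5 with 256/4^5 < 1), Case 3 applies: T(n) = Θ(f(n)) = O(n^5).

Answer: O(n^5) - Case 3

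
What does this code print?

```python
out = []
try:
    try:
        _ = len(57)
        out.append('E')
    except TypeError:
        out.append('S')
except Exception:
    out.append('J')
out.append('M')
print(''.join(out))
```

Execution trace: 'S' (inner except TypeError) → 'M' (after the try/except). Output: SM

Answer: SM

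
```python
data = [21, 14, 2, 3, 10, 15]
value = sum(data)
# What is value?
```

Trace:
`data = [21, 14, 2, 3, 10, 15]` → data = [21, 14, 2, 3, 10, 15]
`value = sum(data)` → value = 65
So value = 65

Answer: 65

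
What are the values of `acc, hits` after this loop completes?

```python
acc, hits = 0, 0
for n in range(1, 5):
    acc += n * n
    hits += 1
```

Sum of squares and count
`acc, hits` takes the values: (0, 0) → (1, 0) → (1, 1) → (5, 1) → (5, 2) → (14, 2) → (14, 3) → (30, 3) → (30, 4)

Answer: 30, 4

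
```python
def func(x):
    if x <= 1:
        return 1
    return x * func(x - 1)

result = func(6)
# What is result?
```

func(6) = 6 * 5 * 4 * 3 * 2 * 1 = 720

Answer: 720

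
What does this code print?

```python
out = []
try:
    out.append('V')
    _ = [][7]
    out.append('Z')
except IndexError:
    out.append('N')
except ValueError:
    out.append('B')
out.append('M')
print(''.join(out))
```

Execution trace: 'V' (try body) → 'N' (except IndexError) → 'M' (after the try/except). Output: VNM

Answer: VNM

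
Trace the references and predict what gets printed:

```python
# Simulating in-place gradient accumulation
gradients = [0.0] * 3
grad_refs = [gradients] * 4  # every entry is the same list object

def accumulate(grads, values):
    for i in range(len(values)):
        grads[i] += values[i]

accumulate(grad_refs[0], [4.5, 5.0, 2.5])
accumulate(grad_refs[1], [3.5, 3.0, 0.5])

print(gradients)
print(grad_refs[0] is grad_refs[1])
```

Key concept: gradient accumulation aliasing.
Step by step:
`gradients = [0.0] * 3` → gradients = [0.0, 0.0, 0.0]
`grad_refs = [gradients] * 4` → grad_refs = [[0.0, 0.0, 0.0], [0.0, 0.0, 0.0], [0.0, 0.0, 0.0], [0.0, 0.0, 0.0]]
`accumulate(grad_refs[0], [4.5, 5.0, 2.5])` → gradients = [4.5, 5.0, 2.5]; grad_refs = [[4.5, 5.0, 2.5], [4.5, 5.0, 2.5], [4.5, 5.0, 2.5], [4.5, 5.0, 2.5]]
`accumulate(grad_refs[1], [3.5, 3.0, 0.5])` → gradients = [8.0, 8.0, 3.0]; grad_refs = [[8.0, 8.0, 3.0], [8.0, 8.0, 3.0], [8.0, 8.0, 3.0], [8.0, 8.0, 3.0]]
`print(gradients)` → prints [8.0, 8.0, 3.0]
`print(grad_refs[0] is grad_refs[1])` → prints True

Answer:
[8.0, 8.0, 3.0]
True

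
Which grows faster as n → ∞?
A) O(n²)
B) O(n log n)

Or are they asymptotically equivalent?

O(n²) vs O(n log n): Higher order terms dominate.

Answer: A) O(n²) grows faster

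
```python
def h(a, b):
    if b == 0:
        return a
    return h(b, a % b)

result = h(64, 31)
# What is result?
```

h(64, 31) -> h(31, 2) -> h(2, 1) -> h(1, 0) -> 1

Answer: 1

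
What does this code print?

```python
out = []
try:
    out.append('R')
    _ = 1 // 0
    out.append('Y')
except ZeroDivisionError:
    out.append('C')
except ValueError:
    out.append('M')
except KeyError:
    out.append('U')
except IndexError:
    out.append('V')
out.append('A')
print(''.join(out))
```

Execution trace: 'R' (try body) → 'C' (except ZeroDivisionError) → 'A' (after the try/except). Output: RCA

Answer: RCA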